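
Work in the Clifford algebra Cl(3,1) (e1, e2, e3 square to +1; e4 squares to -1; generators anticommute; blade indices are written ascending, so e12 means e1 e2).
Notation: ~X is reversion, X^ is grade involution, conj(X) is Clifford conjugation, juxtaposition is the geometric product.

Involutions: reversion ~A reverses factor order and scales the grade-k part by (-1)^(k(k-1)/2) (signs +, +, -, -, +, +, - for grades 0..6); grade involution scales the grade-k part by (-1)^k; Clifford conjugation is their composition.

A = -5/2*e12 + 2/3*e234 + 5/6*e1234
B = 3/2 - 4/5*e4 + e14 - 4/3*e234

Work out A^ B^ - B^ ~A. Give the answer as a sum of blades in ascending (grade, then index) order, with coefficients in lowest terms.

first term: -8/9 + 10/9*e1 - 15/4*e12 + 41/30*e23 + 5/2*e24 - 4/3*e123 - 2*e124 - 10/3*e134 - e234 + 5/4*e1234
second term: -8/9 - 10/9*e1 + 15/4*e12 + 41/30*e23 + 5/2*e24 + 4/3*e123 + 2*e124 - 10/3*e134 - e234 + 5/4*e1234
Answer: 20/9*e1 - 15/2*e12 - 8/3*e123 - 4*e124


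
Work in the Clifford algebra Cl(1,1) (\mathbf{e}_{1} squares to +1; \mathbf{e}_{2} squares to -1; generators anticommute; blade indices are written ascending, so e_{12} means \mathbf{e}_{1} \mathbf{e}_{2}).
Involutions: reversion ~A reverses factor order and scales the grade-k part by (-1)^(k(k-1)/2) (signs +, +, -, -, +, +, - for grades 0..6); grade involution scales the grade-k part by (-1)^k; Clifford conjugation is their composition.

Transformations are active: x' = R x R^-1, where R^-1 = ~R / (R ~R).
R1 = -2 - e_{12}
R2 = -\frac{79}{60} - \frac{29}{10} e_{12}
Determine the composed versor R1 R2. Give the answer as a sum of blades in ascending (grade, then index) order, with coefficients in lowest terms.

Distribute over the terms of R1 (each basis-blade product reordered to ascending indices, repeated generators contracted through their squares):
(-2) R2 = \frac{79}{30} + \frac{29}{5} e_{12}
(-e_{12}) R2 = \frac{29}{10} + \frac{79}{60} e_{12}
Summing the partial products and collecting blades:
Answer: \frac{83}{15} + \frac{427}{60} e_{12}


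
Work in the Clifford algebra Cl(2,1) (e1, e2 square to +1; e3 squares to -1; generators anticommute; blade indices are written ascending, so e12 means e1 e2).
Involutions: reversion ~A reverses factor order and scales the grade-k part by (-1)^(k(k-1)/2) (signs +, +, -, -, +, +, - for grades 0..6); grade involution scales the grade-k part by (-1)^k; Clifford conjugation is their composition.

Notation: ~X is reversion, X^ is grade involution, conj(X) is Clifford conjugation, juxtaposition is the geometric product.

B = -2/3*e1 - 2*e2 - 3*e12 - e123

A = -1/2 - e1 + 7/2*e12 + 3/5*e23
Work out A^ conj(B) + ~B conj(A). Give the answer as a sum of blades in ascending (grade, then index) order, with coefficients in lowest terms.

first term: -59/6 + 91/15*e1 - 1/3*e2 + 23/10*e3 + 1/2*e12 - 9/5*e13 - e23 + 9/10*e123
second term: 59/6 - 109/15*e1 + 1/3*e2 + 47/10*e3 + 1/2*e12 - 9/5*e13 + e23 - 1/10*e123
Answer: -6/5*e1 + 7*e3 + e12 - 18/5*e13 + 4/5*e123


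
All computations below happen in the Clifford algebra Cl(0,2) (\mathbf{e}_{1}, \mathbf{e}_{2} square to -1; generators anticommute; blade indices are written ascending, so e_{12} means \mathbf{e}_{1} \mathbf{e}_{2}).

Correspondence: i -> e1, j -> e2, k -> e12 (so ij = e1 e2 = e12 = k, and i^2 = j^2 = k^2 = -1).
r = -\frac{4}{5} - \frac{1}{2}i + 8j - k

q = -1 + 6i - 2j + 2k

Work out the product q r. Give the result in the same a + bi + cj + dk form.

In blades: q = -1 + 6 e_{1} - 2 e_{2} + 2 e_{12}, r = -\frac{4}{5} - \frac{1}{2} e_{1} + 8 e_{2} - e_{12}.
Distribute q over r term by term (generator squares from the signature, products reordered to ascending indices): (-1)*r = \frac{4}{5} + \frac{1}{2} e_{1} - 8 e_{2} + e_{12}; (6 e_{1})*r = 3 - \frac{24}{5} e_{1} + 6 e_{2} + 48 e_{12}; (-2 e_{2})*r = 16 + 2 e_{1} + \frac{8}{5} e_{2} - e_{12}; (2 e_{12})*r = 2 - 16 e_{1} - e_{2} - \frac{8}{5} e_{12}.
Sum: \frac{109}{5} - \frac{183}{10} e_{1} - \frac{7}{5} e_{2} + \frac{232}{5} e_{12}; translating back through the correspondence:
Answer: \frac{109}{5} - \frac{183}{10}i - \frac{7}{5}j + \frac{232}{5}k


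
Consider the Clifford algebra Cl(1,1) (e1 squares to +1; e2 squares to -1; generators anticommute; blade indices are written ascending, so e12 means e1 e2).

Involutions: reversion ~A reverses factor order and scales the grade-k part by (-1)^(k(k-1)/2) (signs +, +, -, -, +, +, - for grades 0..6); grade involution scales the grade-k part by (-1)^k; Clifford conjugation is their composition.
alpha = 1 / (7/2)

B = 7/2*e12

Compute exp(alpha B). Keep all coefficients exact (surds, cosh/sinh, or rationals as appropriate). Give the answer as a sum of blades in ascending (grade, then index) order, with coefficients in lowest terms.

B^2 = (7/2)^2*(e12)^2 = 49/4*(+1) = 49/4 (a basis 2-blade squares to minus the product of its generators' squares).
B^2 = 49/4 — hyperbolic case — the even/odd split gives cosh and sinh: l = 7/2, alpha*l = 1, so exp(alpha B) = cosh(1) + (sinh(1)/(7/2))*B = cosh(1) + (2*sinh(1)/7)*B.
Answer: cosh(1) + sinh(1)*e12


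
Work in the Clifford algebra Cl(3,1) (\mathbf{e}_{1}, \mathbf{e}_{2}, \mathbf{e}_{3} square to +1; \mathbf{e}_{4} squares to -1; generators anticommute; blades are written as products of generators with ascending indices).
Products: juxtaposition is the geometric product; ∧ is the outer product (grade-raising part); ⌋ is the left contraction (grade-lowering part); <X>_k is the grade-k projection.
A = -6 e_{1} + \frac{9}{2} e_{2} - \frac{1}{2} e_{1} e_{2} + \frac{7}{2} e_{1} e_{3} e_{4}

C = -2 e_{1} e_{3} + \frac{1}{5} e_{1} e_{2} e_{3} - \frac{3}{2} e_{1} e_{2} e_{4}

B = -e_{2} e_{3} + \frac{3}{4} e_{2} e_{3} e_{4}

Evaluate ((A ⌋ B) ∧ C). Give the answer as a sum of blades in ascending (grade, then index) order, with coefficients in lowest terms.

step 1: -\frac{9}{2} e_{3} + \frac{27}{8} e_{3} e_{4}
step 2: \frac{27}{4} e_{1} e_{2} e_{3} e_{4}
Answer: \frac{27}{4} e_{1} e_{2} e_{3} e_{4}


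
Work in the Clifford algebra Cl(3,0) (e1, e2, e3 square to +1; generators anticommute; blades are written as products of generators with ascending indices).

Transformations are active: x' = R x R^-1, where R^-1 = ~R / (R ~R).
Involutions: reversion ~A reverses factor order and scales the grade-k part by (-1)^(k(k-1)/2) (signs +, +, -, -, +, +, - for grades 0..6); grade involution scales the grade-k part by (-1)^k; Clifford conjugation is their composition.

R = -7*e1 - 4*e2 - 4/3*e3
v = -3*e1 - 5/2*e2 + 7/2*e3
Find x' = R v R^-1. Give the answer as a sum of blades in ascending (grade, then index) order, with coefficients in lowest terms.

~R = -7*e1 - 4*e2 - 4/3*e3, and R ~R = 601/9, so R^-1 = ~R / (601/9).
R v = 79/3 + 11/2*e1 e2 - 57/2*e1 e3 - 52/3*e2 e3
Answer: -1515/601*e1 - 787/1202*e2 - 5471/1202*e3


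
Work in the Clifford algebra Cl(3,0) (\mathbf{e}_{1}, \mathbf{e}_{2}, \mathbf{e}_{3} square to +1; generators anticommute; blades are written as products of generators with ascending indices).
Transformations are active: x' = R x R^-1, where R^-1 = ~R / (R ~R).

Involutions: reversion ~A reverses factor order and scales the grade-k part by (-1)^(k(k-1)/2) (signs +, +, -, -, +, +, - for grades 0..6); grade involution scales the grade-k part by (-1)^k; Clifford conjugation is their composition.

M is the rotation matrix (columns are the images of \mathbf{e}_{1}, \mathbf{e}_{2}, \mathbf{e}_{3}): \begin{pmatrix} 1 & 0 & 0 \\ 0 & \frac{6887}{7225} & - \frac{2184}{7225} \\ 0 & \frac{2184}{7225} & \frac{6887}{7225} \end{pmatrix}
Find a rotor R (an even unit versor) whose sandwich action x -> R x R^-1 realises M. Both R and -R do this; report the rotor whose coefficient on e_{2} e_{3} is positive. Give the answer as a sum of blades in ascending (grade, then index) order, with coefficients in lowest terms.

Method: write R = a + b12*e_{1} e_{2} + b13*e_{1} e_{3} + b23*e_{2} e_{3} with a^2 + b12^2 + b13^2 + b23^2 = 1 (so R^-1 = ~R). Expanding the columns R e_j ~R gives tr M = 4a^2 - 1 and, from the antisymmetric part, M21 - M12 = -4a*b12, M13 - M31 = 4a*b13, M32 - M23 = -4a*b23.
Here tr M = \frac{20999}{7225}, so a^2 = (1 + tr M)/4 = \frac{7056}{7225} and a = ±\frac{84}{85}. Taking a = \frac{84}{85}: M21 - M12 = 0, M13 - M31 = 0, M32 - M23 = \frac{4368}{7225}, giving b12 = 0, b13 = 0, b23 = -\frac{13}{85}, i.e. R = \frac{84}{85} - \frac{13}{85} e_{2} e_{3}.
Its e_{2} e_{3} coefficient is negative, so report the other preimage -R.
Answer: -\frac{84}{85} + \frac{13}{85} e_{2} e_{3}. Key observation: the double cover Spin(3) -> SO(3) sends R and -R to the same matrix (trace \frac{20999}{7225} here), so the stated sign of the e_{2} e_{3} coefficient is what selects one sheet.


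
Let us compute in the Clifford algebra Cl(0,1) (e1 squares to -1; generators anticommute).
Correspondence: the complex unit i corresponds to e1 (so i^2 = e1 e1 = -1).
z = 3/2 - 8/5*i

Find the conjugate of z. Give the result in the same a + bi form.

In blades: z = 3/2 - 8/5*e1.
Conjugation here is Clifford conjugation: the scalar is fixed and the grade-1 and grade-2 blades all flip sign, giving 3/2 + 8/5*e1; translating back:
Answer: 3/2 + 8/5*i


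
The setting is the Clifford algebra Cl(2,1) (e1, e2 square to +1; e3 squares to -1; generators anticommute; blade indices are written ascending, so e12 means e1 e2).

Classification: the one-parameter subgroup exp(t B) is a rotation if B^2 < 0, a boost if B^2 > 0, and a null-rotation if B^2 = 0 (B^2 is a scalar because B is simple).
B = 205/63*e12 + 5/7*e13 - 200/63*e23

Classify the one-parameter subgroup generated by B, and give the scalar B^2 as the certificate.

B^2 term by term: the squares give (205/63)^2*(e12)^2 + (5/7)^2*(e13)^2 + (-200/63)^2*(e23)^2 = 42025/3969*(-1) + 25/49*(+1) + 40000/3969*(+1) = 0 (each basis 2-blade squares to minus the product of its generators' squares); cross terms between blades sharing an index anticommute and cancel. So B^2 = 0.
Answer: null-rotation, certificate B^2 = 0. The class reads off the invariant scalar 0 directly.


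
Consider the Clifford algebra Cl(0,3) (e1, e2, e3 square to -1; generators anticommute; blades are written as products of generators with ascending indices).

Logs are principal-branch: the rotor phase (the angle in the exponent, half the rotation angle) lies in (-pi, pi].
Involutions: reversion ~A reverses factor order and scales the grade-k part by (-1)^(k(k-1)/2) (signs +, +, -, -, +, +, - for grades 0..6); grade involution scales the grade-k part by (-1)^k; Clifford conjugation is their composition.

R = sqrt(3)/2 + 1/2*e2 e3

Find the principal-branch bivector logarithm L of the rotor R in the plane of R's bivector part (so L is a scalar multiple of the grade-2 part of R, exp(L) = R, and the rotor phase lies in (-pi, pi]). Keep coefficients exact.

The scalar part of R is sqrt(3)/2, which fixes the principal-branch rotor phase; the unit plane is then the bivector part divided by the sine of that phase, and L is that plane scaled by the phase.
Concretely: cos(phase) = sqrt(3)/2 gives phase = ±pi/6, and since phase/sin(phase) is even the sign is immaterial: L = (phase/sin(phase)) * <R>_2 = (pi/3) * <R>_2.
Answer: pi/6*e2 e3


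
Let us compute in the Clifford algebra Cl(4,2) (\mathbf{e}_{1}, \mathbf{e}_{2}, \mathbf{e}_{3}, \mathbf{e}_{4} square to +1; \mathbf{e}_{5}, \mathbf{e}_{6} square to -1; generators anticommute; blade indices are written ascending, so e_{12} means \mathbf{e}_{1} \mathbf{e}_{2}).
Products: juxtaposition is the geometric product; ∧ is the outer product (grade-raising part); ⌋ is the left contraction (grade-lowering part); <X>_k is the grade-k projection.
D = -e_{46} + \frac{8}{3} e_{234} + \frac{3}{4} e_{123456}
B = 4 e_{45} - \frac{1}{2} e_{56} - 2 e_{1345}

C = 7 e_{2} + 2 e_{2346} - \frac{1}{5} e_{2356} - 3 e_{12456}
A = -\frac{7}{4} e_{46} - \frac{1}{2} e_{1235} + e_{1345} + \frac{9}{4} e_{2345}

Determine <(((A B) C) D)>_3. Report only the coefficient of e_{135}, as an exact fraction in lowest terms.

step 1: 2 - \frac{9}{2} e_{12} + 4 e_{13} + 9 e_{23} + e_{24} + \frac{7}{8} e_{45} - 7 e_{56} - 2 e_{1234} - \frac{1}{4} e_{1236} + \frac{1}{2} e_{1346} + \frac{7}{2} e_{1356} + \frac{9}{8} e_{2346}
step 2: -\frac{9}{4} - \frac{63}{2} e_{1} + 14 e_{2} - 63 e_{3} - 7 e_{4} - \frac{17}{10} e_{12} + \frac{1}{2} e_{14} - \frac{1}{20} e_{15} + 4 e_{16} - \frac{7}{5} e_{23} + 2 e_{36} + \frac{9}{40} e_{45} - 18 e_{46} + \frac{9}{5} e_{56} - 28 e_{123} - 21 e_{124} - \frac{21}{8} e_{126} - 14 e_{134} - \frac{27}{8} e_{135} - \frac{7}{4} e_{136} + 3 e_{156} + \frac{21}{2} e_{234} + \frac{3}{2} e_{235} + \frac{49}{8} e_{245} - 49 e_{256} + \frac{3}{4} e_{345} - \frac{63}{8} e_{346} - 6 e_{356} - \frac{27}{2} e_{456} + \frac{71}{10} e_{1245} - 8 e_{1246} + \frac{4}{5} e_{1256} - 9 e_{1346} + \frac{9}{10} e_{1356} - \frac{2}{5} e_{1456} + 14 e_{2345} + \frac{167}{40} e_{2346} - \frac{43}{20} e_{2356} - \frac{1}{5} e_{3456} - \frac{7}{2} e_{12346} - \frac{49}{2} e_{12356} - 6 e_{12456} + 27 e_{13456} - 12 e_{23456}
step 3: -10 + 9 e_{1} + \frac{81}{4} e_{2} + \frac{99}{8} e_{3} - \frac{1757}{120} e_{4} + \frac{509}{24} e_{5} + \frac{272}{15} e_{6} + \frac{2711}{60} e_{12} - 47 e_{13} + \frac{16573}{240} e_{14} + \frac{437}{160} e_{15} - \frac{61}{3} e_{16} - \frac{2777}{120} e_{23} + \frac{6693}{40} e_{24} + \frac{35}{4} e_{25} - 21 e_{26} + \frac{539}{15} e_{34} - \frac{338}{15} e_{35} - \frac{213}{40} e_{36} + \frac{29}{5} e_{45} + \frac{9}{4} e_{46} + \frac{1289}{40} e_{56} - \frac{127}{24} e_{123} + \frac{57}{8} e_{124} - \frac{3}{32} e_{125} - \frac{39}{16} e_{126} - \frac{593}{15} e_{134} + \frac{121}{15} e_{135} + \frac{2951}{96} e_{136} + 3 e_{145} + \frac{261}{8} e_{146} + \frac{63}{8} e_{156} - \frac{33}{4} e_{234} - \frac{63}{5} e_{235} + \frac{75}{2} e_{236} - \frac{805}{16} e_{245} - \frac{589}{96} e_{246} + \frac{2059}{120} e_{256} - \frac{129}{32} e_{345} + 63 e_{346} - 15 e_{356} + \frac{401}{15} e_{456} - \frac{1707}{20} e_{1234} + \frac{27}{2} e_{1235} + \frac{27}{160} e_{1236} - \frac{67}{10} e_{1245} - \frac{89}{30} e_{1246} - \frac{649}{10} e_{1256} + \frac{9}{10} e_{1345} + 7 e_{1346} - 16 e_{1356} + \frac{199}{3} e_{1456} + \frac{17}{20} e_{2345} + \frac{23}{16} e_{2346} - \frac{179}{8} e_{2356} + 16 e_{2456} - \frac{15527}{120} e_{3456} - \frac{731}{30} e_{12345} + \frac{52}{3} e_{12346} + \frac{251}{60} e_{12356} - \frac{993}{20} e_{12456} - \frac{1409}{120} e_{13456} - \frac{693}{40} e_{23456} + \frac{101}{16} e_{123456}
step 4: -\frac{127}{24} e_{123} + \frac{57}{8} e_{124} - \frac{3}{32} e_{125} - \frac{39}{16} e_{126} - \frac{593}{15} e_{134} + \frac{121}{15} e_{135} + \frac{2951}{96} e_{136} + 3 e_{145} + \frac{261}{8} e_{146} + \frac{63}{8} e_{156} - \frac{33}{4} e_{234} - \frac{63}{5} e_{235} + \frac{75}{2} e_{236} - \frac{805}{16} e_{245} - \frac{589}{96} e_{246} + \frac{2059}{120} e_{256} - \frac{129}{32} e_{345} + 63 e_{346} - 15 e_{356} + \frac{401}{15} e_{456}
Answer: \frac{121}{15}


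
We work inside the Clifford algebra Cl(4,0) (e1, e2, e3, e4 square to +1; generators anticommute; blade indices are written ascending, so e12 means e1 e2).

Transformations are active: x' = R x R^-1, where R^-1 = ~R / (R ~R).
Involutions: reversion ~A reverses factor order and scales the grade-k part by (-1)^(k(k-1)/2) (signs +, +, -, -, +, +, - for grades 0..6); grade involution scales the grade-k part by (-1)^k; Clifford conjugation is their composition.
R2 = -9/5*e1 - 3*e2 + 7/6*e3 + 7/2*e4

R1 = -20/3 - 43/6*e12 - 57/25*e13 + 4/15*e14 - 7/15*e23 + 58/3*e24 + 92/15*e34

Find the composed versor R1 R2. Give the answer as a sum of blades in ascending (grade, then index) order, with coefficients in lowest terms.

Distribute over the terms of R2 (each basis-blade product reordered to ascending indices, repeated generators contracted through their squares):
R1 (-9/5*e1) = 12*e1 - 129/10*e2 - 513/125*e3 + 12/25*e4 + 21/25*e123 - 174/5*e124 - 276/25*e134
R1 (-3*e2) = 43/2*e1 + 20*e2 - 7/5*e3 + 58*e4 - 171/25*e123 + 4/5*e124 - 92/5*e234
R1 (7/6*e3) = -133/50*e1 - 49/90*e2 - 70/9*e3 - 322/45*e4 - 301/36*e123 - 14/45*e134 - 203/9*e234
R1 (7/2*e4) = 14/15*e1 + 203/3*e2 + 322/15*e3 - 70/3*e4 - 301/12*e124 - 399/50*e134 - 49/30*e234
Summing the partial products and collecting blades:
Answer: 2383/75*e1 + 668/9*e2 + 9208/1125*e3 + 6298/225*e4 - 517/36*e123 - 709/12*e124 - 8699/450*e134 - 3833/90*e234


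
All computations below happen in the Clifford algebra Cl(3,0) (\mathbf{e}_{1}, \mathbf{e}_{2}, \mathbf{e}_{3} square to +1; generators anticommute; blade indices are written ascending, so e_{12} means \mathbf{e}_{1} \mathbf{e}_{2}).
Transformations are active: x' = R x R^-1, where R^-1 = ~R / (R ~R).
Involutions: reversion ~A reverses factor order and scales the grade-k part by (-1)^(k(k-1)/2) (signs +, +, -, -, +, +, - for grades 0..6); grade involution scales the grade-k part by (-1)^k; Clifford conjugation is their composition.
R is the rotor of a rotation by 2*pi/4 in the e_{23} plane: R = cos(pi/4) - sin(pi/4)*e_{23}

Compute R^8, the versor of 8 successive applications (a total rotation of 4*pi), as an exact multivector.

Because a rotor carries half the rotation angle, composing 8 copies of this e_{23}-plane rotor multiplies the phase: 8*(pi/4) = 2 \pi, hence R^8 = cos(2 \pi) - sin(2 \pi)*e_{23}.
cos(2 \pi) = 1 and sin(2 \pi) = 0, so R^8 = 1. The total rotation 4*pi is 2 full turns, so every vector returns to itself, yet the rotor is +1, back on the identity sheet (an even number of 2*pi turns).
Answer: 1


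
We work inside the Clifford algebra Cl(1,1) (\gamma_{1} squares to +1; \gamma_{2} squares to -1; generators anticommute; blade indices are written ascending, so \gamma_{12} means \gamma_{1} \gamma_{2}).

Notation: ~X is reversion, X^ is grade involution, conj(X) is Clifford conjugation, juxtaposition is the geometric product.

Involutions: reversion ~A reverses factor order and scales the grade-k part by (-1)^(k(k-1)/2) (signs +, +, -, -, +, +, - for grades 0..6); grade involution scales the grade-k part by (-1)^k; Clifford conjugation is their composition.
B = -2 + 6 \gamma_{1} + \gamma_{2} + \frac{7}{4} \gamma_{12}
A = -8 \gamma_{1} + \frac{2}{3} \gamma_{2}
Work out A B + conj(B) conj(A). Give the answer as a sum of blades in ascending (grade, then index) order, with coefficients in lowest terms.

first term: -\frac{146}{3} + \frac{103}{6} \gamma_{1} - \frac{46}{3} \gamma_{2} - 12 \gamma_{12}
second term: -\frac{146}{3} - \frac{103}{6} \gamma_{1} + \frac{46}{3} \gamma_{2} + 12 \gamma_{12}
Answer: -\frac{292}{3}


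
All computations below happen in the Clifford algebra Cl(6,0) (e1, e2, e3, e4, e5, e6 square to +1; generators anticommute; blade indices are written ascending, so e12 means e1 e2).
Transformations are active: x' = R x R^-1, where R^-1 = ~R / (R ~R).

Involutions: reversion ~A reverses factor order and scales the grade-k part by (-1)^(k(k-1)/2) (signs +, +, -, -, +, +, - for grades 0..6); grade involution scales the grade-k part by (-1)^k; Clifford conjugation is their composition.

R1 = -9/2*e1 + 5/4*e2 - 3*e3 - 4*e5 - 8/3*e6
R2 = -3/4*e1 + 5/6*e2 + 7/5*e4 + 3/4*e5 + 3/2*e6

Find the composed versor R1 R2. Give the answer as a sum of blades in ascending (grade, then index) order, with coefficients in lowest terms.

Distribute over the terms of R1 (each basis-blade product reordered to ascending indices, repeated generators contracted through their squares):
(-9/2*e1) R2 = 27/8 - 15/4*e12 - 63/10*e14 - 27/8*e15 - 27/4*e16
(5/4*e2) R2 = 25/24 + 15/16*e12 + 7/4*e24 + 15/16*e25 + 15/8*e26
(-3*e3) R2 = -9/4*e13 + 5/2*e23 - 21/5*e34 - 9/4*e35 - 9/2*e36
(-4*e5) R2 = -3 - 3*e15 + 10/3*e25 + 28/5*e45 - 6*e56
(-8/3*e6) R2 = -4 - 2*e16 + 20/9*e26 + 56/15*e46 + 2*e56
Summing the partial products and collecting blades:
Answer: -31/12 - 45/16*e12 - 9/4*e13 - 63/10*e14 - 51/8*e15 - 35/4*e16 + 5/2*e23 + 7/4*e24 + 205/48*e25 + 295/72*e26 - 21/5*e34 - 9/4*e35 - 9/2*e36 + 28/5*e45 + 56/15*e46 - 4*e56


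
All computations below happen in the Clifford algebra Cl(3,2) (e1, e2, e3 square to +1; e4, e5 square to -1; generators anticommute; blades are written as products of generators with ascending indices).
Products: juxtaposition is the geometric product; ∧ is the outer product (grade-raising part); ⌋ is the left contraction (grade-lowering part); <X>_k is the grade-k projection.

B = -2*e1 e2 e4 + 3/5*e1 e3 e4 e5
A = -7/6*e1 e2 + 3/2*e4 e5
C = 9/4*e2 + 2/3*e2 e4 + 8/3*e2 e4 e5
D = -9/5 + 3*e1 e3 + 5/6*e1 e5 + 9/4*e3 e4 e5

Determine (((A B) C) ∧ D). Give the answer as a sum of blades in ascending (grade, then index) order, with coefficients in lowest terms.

step 1: -7/3*e4 - 9/10*e1 e3 - 3*e1 e2 e5 + 7/10*e2 e3 e4 e5
step 2: -14/9*e2 + 28/15*e3 + 8*e1 e4 + 27/4*e1 e5 + 21/4*e2 e4 - 56/9*e2 e5 - 7/15*e3 e5 + 81/40*e1 e2 e3 - 2*e1 e4 e5 - 63/40*e3 e4 e5 + 3/5*e1 e2 e3 e4 + 12/5*e1 e2 e3 e4 e5
step 3: 14/5*e2 - 84/25*e3 - 72/5*e1 e4 - 243/20*e1 e5 - 189/20*e2 e4 + 56/5*e2 e5 + 21/25*e3 e5 + 613/600*e1 e2 e3 + 35/27*e1 e2 e5 - 14/9*e1 e3 e5 + 18/5*e1 e4 e5 + 567/200*e3 e4 e5 - 1683/100*e1 e2 e3 e4 + 56/3*e1 e2 e3 e5 + 35/8*e1 e2 e4 e5 - 7/2*e2 e3 e4 e5 - 108/25*e1 e2 e3 e4 e5
Answer: 14/5*e2 - 84/25*e3 - 72/5*e1 e4 - 243/20*e1 e5 - 189/20*e2 e4 + 56/5*e2 e5 + 21/25*e3 e5 + 613/600*e1 e2 e3 + 35/27*e1 e2 e5 - 14/9*e1 e3 e5 + 18/5*e1 e4 e5 + 567/200*e3 e4 e5 - 1683/100*e1 e2 e3 e4 + 56/3*e1 e2 e3 e5 + 35/8*e1 e2 e4 e5 - 7/2*e2 e3 e4 e5 - 108/25*e1 e2 e3 e4 e5


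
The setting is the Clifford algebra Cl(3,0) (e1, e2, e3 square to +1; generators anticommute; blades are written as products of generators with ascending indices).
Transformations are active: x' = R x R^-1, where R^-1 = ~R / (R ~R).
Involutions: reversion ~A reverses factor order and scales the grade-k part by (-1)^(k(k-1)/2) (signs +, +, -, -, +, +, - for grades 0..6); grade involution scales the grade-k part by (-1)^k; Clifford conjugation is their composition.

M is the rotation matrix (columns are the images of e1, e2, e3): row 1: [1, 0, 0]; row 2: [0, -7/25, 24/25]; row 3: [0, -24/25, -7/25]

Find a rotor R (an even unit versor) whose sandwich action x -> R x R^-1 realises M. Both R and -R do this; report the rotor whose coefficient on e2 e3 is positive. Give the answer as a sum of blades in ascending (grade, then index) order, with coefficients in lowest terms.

Method: write R = a + b12*e1 e2 + b13*e1 e3 + b23*e2 e3 with a^2 + b12^2 + b13^2 + b23^2 = 1 (so R^-1 = ~R). Expanding the columns R e_j ~R gives tr M = 4a^2 - 1 and, from the antisymmetric part, M21 - M12 = -4a*b12, M13 - M31 = 4a*b13, M32 - M23 = -4a*b23.
Here tr M = 11/25, so a^2 = (1 + tr M)/4 = 9/25 and a = ±3/5. Taking a = 3/5: M21 - M12 = 0, M13 - M31 = 0, M32 - M23 = -48/25, giving b12 = 0, b13 = 0, b23 = 4/5, i.e. R = 3/5 + 4/5*e2 e3.
Its e2 e3 coefficient is already positive.
Answer: 3/5 + 4/5*e2 e3. Sheet selection: the two-to-one cover makes ±R indistinguishable at the matrix level (trace 11/25), so uniqueness comes from the required sign on e2 e3.


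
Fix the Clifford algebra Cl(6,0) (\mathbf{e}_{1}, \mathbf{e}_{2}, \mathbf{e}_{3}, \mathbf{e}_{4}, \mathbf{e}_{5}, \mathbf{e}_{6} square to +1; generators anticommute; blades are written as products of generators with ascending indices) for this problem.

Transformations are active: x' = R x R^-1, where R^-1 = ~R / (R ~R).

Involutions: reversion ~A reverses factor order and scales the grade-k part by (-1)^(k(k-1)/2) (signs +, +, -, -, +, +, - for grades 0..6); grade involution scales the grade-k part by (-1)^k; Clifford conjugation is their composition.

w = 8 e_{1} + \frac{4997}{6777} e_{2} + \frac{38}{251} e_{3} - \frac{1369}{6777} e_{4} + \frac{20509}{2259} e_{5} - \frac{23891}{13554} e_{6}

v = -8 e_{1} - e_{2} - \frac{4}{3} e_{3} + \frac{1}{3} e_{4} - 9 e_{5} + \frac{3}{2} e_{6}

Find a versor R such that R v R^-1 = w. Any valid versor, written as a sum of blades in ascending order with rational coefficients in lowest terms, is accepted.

Why this works: both vectors square to \frac{5405}{36}, so q(v) = q(w) and R = v + w = -\frac{1780}{6777} e_{2} - \frac{890}{753} e_{3} + \frac{890}{6777} e_{4} + \frac{178}{2259} e_{5} - \frac{1780}{6777} e_{6} carries v to w — its own direction survives, the complement (v - w)/2 flips.
Answer: -\frac{1780}{6777} e_{2} - \frac{890}{753} e_{3} + \frac{890}{6777} e_{4} + \frac{178}{2259} e_{5} - \frac{1780}{6777} e_{6}


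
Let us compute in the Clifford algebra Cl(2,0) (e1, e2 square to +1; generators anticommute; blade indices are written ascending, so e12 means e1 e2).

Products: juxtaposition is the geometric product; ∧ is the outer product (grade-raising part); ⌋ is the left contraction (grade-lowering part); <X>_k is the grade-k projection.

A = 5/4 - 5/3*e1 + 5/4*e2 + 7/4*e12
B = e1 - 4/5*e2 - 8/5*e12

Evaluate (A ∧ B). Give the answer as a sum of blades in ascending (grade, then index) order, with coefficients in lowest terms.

step 1: 5/4*e1 - e2 - 23/12*e12
Answer: 5/4*e1 - e2 - 23/12*e12


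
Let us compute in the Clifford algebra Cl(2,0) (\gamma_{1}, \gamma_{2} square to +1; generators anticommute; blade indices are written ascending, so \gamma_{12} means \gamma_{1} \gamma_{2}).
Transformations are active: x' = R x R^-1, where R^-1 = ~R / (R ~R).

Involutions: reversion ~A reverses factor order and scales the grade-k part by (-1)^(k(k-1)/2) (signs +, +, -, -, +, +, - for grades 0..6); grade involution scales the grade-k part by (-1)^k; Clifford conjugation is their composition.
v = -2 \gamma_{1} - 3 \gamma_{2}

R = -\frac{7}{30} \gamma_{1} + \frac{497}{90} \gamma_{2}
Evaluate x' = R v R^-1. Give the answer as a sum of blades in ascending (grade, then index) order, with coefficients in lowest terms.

~R = -\frac{7}{30} \gamma_{1} + \frac{497}{90} \gamma_{2}, and R ~R = \frac{4949}{162}, so R^-1 = ~R / (\frac{4949}{162}).
R v = -\frac{161}{10} + \frac{1057}{90} \gamma_{12}
Answer: \frac{5671}{2525} \gamma_{1} - \frac{7122}{2525} \gamma_{2}


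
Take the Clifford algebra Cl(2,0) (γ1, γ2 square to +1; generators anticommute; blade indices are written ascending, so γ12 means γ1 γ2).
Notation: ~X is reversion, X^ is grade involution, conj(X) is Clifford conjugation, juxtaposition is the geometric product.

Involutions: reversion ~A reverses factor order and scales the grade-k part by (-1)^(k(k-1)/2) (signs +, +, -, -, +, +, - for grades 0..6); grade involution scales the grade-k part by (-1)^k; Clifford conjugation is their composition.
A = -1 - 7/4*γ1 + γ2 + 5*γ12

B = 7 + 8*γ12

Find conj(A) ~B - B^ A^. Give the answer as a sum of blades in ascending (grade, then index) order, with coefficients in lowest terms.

first term: -47 + 17/4*γ1 - 21*γ2 - 27*γ12
second term: -47 + 17/4*γ1 - 21*γ2 + 27*γ12
Answer: -54*γ12


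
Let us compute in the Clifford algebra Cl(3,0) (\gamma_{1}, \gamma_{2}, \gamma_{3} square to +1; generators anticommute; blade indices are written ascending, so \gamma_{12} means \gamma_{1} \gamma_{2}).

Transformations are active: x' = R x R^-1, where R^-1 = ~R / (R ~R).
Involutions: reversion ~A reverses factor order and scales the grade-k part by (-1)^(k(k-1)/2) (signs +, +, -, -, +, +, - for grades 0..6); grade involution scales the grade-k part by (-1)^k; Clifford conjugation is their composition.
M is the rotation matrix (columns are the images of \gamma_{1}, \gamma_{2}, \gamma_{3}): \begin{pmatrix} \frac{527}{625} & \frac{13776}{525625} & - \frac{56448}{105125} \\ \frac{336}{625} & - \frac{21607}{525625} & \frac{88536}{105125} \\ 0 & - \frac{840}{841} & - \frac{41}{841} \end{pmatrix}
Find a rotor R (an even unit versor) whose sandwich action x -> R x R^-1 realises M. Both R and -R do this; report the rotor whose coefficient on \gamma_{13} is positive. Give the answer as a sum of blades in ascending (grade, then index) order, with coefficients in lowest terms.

Method: write R = a + b12*\gamma_{12} + b13*\gamma_{13} + b23*\gamma_{23} with a^2 + b12^2 + b13^2 + b23^2 = 1 (so R^-1 = ~R). Expanding the columns R e_j ~R gives tr M = 4a^2 - 1 and, from the antisymmetric part, M21 - M12 = -4a*b12, M13 - M31 = 4a*b13, M32 - M23 = -4a*b23.
Here tr M = \frac{15839}{21025}, so a^2 = (1 + tr M)/4 = \frac{9216}{21025} and a = ±\frac{96}{145}. Taking a = \frac{96}{145}: M21 - M12 = \frac{10752}{21025}, M13 - M31 = -\frac{56448}{105125}, M32 - M23 = -\frac{193536}{105125}, giving b12 = -\frac{28}{145}, b13 = -\frac{147}{725}, b23 = \frac{504}{725}, i.e. R = \frac{96}{145} - \frac{28}{145} \gamma_{12} - \frac{147}{725} \gamma_{13} + \frac{504}{725} \gamma_{23}.
Its \gamma_{13} coefficient is negative, so report the other preimage -R.
Answer: -\frac{96}{145} + \frac{28}{145} \gamma_{12} + \frac{147}{725} \gamma_{13} - \frac{504}{725} \gamma_{23}. Sheet selection: the two-to-one cover makes ±R indistinguishable at the matrix level (trace \frac{15839}{21025}), so uniqueness comes from the required sign on \gamma_{13}.


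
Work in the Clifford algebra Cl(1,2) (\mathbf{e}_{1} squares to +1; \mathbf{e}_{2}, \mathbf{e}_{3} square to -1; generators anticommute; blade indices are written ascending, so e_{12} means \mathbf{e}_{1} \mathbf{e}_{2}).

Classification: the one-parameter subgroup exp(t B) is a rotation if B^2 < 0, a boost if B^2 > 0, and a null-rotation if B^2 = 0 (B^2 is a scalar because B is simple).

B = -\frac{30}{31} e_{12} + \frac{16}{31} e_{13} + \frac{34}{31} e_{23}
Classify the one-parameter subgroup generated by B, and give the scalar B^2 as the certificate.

B^2 term by term: the squares give (-\frac{30}{31})^2*(e_{12})^2 + (\frac{16}{31})^2*(e_{13})^2 + (\frac{34}{31})^2*(e_{23})^2 = \frac{900}{961}*(+1) + \frac{256}{961}*(+1) + \frac{1156}{961}*(-1) = 0 (each basis 2-blade squares to minus the product of its generators' squares); cross terms between blades sharing an index anticommute and cancel. So B^2 = 0.
Answer: null-rotation, certificate B^2 = 0. Because 0 is invariant under every versor sandwich, the classification follows from its sign alone.


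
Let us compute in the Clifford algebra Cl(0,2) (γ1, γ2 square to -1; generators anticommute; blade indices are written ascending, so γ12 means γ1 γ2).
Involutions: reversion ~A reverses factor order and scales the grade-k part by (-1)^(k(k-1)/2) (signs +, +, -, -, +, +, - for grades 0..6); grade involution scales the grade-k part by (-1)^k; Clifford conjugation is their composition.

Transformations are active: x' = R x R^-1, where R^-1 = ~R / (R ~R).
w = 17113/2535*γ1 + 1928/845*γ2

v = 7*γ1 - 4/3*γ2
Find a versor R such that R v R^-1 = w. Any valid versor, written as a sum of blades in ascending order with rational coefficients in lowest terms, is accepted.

The midline construction: v and w both square to -457/9, so reflecting in their sum 34858/2535*γ1 + 2404/2535*γ2 exchanges them.
Answer: 34858/2535*γ1 + 2404/2535*γ2


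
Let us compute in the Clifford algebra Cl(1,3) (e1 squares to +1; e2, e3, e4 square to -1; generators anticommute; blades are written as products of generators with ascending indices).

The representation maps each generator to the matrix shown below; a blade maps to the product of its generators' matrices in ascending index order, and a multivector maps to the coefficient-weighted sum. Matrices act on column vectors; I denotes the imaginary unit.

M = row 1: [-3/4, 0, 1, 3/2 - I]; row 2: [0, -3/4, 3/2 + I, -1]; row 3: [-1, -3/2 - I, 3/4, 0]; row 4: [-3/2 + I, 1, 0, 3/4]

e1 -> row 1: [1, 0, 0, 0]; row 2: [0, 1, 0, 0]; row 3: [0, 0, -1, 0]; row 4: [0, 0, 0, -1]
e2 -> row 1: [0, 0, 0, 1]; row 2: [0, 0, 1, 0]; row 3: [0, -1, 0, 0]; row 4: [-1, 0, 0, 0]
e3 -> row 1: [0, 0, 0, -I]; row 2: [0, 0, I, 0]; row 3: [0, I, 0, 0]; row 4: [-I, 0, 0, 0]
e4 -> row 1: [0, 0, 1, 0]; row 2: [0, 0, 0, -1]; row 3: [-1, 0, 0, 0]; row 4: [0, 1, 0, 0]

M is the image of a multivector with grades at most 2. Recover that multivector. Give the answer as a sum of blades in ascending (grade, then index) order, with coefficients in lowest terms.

Method: the blade images are trace-orthogonal — tr(rho(e_A) rho(e_B)^-1) = 4 if A = B and 0 otherwise — and rho(e_A)^-1 = (e_A)^2 * rho(e_A) with (e_A)^2 = +1 or -1, so the coefficient of e_A in the preimage is (e_A)^2 * tr(M rho(e_A))/4.
Nonzero projections over blades of grade <= 2: e1: (e1)^2 = +1, tr(M rho(e1)) = -3, coefficient -3/4; e2: (e2)^2 = -1, tr(M rho(e2)) = -6, coefficient 3/2; e4: (e4)^2 = -1, tr(M rho(e4)) = -4, coefficient 1; e1 e3: (e1 e3)^2 = +1, tr(M rho(e1 e3)) = 4, coefficient 1. Every other blade of grade <= 2 projects to 0.
Answer: -3/4*e1 + 3/2*e2 + e4 + e1 e3


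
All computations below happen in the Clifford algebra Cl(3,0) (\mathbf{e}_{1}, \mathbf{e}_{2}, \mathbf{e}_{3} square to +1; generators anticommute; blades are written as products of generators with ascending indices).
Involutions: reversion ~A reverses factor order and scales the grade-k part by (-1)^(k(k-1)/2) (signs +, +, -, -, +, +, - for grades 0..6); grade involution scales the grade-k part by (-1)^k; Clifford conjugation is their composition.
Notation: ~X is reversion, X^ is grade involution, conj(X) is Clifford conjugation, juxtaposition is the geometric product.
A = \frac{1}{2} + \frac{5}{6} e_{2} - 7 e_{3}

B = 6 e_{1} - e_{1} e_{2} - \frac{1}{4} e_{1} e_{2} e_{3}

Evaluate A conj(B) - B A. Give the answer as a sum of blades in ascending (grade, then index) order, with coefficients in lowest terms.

first term: -\frac{23}{6} e_{1} + \frac{29}{4} e_{1} e_{2} - \frac{1003}{24} e_{1} e_{3} - \frac{57}{8} e_{1} e_{2} e_{3}
second term: \frac{13}{6} e_{1} + \frac{25}{4} e_{1} e_{2} - \frac{1003}{24} e_{1} e_{3} + \frac{55}{8} e_{1} e_{2} e_{3}
Answer: -6 e_{1} + e_{1} e_{2} - 14 e_{1} e_{2} e_{3}


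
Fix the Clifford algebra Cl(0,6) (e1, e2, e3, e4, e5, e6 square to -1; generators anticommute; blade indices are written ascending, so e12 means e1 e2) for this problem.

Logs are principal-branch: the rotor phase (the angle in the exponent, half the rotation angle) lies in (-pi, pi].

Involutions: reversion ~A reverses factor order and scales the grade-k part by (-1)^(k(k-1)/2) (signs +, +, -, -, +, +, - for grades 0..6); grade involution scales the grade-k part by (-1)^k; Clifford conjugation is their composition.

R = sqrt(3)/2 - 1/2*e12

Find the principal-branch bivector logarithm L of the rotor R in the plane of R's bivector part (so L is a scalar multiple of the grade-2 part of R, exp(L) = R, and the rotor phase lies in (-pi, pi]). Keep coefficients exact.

The scalar part of R is sqrt(3)/2, which pins the rotor phase on the principal branch; dividing the bivector part by the sine of that phase recovers the unit plane, and L is the phase times that plane.
Concretely: cos(phase) = sqrt(3)/2 gives phase = ±pi/6, and since phase/sin(phase) is even the sign is immaterial: L = (phase/sin(phase)) * <R>_2 = (pi/3) * <R>_2.
Answer: -pi/6*e12


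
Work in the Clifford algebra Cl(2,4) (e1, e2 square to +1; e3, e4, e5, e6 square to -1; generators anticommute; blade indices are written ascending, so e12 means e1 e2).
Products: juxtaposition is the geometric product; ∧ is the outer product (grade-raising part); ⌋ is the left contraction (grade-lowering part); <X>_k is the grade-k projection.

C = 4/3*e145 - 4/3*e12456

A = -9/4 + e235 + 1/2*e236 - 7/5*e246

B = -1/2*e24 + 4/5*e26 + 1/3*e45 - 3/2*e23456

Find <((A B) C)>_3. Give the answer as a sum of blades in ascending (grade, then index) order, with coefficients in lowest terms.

step 1: -2/5*e3 + 28/25*e4 + 7/10*e6 + 9/8*e24 - 9/5*e26 + 21/10*e35 - 3/2*e46 + 1/3*e234 + 7/15*e256 + 1/2*e345 + 1/4*e346 + 4/5*e356 + 85/24*e23456
step 2: 97/18*e13 - 28/45*e14 + 112/75*e15 + 1/2*e125 + 14/5*e134 + 12/5*e145 + 1/2*e156 + 16/15*e1234 + 1/9*e1235 + 97/18*e1236 + 14/15*e1245 - 28/45*e1246 + 112/75*e1256 + 8/15*e1345 - 16/15*e1346 - 1/9*e1356 - 14/15*e1456 - 14/5*e12346 - 12/5*e12456 + 8/15*e123456
step 3: 1/2*e125 + 14/5*e134 + 12/5*e145 + 1/2*e156
Answer: 1/2*e125 + 14/5*e134 + 12/5*e145 + 1/2*e156


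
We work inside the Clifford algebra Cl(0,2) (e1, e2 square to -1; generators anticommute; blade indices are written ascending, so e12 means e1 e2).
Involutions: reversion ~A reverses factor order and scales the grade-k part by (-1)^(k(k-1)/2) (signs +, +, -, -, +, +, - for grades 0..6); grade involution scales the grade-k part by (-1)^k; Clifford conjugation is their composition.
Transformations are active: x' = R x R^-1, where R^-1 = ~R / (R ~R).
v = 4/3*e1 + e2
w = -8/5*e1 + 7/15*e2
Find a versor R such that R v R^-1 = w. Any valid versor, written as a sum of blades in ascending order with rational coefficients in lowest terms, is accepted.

A norm check does it: q(v) = q(w) = -25/9, hence R = v + w = -4/15*e1 + 22/15*e2 realises the map — parallel part kept, (v - w)/2 negated, v carried to w.
Answer: -4/15*e1 + 22/15*e2


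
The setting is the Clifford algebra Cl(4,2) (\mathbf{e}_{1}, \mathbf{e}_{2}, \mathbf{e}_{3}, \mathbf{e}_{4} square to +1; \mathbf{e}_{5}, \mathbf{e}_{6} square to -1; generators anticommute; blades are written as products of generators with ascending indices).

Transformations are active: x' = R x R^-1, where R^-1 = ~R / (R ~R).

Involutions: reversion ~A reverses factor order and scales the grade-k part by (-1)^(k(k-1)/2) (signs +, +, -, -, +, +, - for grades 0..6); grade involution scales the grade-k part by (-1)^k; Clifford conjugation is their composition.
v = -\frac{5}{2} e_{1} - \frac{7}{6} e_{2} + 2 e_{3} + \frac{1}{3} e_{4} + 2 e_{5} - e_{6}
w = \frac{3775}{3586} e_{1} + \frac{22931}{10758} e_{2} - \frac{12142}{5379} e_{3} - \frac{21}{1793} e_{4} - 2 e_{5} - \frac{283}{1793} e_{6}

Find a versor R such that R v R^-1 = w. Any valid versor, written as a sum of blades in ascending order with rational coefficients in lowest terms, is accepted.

Why this works: both vectors square to \frac{121}{18}, so q(v) = q(w) and R = v + w = -\frac{2595}{1793} e_{1} + \frac{1730}{1793} e_{2} - \frac{1384}{5379} e_{3} + \frac{1730}{5379} e_{4} - \frac{2076}{1793} e_{6} carries v to w — its own direction survives, the complement (v - w)/2 flips.
Answer: -\frac{2595}{1793} e_{1} + \frac{1730}{1793} e_{2} - \frac{1384}{5379} e_{3} + \frac{1730}{5379} e_{4} - \frac{2076}{1793} e_{6}


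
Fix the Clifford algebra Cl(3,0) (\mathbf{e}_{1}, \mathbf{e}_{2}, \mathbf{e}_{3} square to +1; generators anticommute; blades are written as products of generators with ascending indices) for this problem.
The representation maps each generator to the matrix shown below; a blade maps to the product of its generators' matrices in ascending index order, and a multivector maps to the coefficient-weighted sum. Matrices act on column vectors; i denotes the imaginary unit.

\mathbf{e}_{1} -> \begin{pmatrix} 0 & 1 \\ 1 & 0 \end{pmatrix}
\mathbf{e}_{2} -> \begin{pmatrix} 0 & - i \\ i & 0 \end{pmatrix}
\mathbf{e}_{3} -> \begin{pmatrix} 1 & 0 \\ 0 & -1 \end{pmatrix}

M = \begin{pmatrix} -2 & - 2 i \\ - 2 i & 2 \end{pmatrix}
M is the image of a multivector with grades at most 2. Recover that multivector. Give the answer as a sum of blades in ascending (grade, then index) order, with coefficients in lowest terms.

Method: 1, rho(e_{1}), rho(e_{2}), rho(e_{3}) form a trace-orthogonal basis of the 2x2 complex matrices (tr(X Y) = 2 if X = Y, else 0), so M = m0*1 + m1*rho(e_{1}) + m2*rho(e_{2}) + m3*rho(e_{3}) with m0 = tr(M)/2 = 0, m1 = tr(M rho(e_{1}))/2 = - 2 i, m2 = tr(M rho(e_{2}))/2 = 0, m3 = tr(M rho(e_{3}))/2 = -2.
Multiplying table entries, the bivector images are rho(e_{1} e_{2}) = i*rho(e_{3}), rho(e_{1} e_{3}) = -i*rho(e_{2}), rho(e_{2} e_{3}) = i*rho(e_{1}); with real blade coefficients the real parts of m0..m3 are the coefficients of 1, e_{1}, e_{2}, e_{3} and the imaginary parts give the bivectors (e_{2} e_{3}: Im m1, e_{1} e_{3}: -Im m2, e_{1} e_{2}: Im m3).
Answer: -2 e_{3} - 2 e_{2} e_{3}


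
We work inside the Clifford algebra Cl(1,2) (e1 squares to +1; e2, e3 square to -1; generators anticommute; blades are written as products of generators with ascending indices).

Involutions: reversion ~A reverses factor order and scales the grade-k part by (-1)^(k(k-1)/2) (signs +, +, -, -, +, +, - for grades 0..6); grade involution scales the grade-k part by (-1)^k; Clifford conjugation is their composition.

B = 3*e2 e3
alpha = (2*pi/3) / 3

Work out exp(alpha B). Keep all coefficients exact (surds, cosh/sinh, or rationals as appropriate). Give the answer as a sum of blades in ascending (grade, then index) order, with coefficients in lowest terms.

B^2 = (3)^2*(e2 e3)^2 = 9*(-1) = -9 (a basis 2-blade squares to minus the product of its generators' squares).
B^2 = -9 — B^2 < 0, so the exponential closes trigonometrically: l = 3, alpha*l = 2*pi/3, so exp(alpha B) = cos(2*pi/3) + (sin(2*pi/3)/3)*B = -1/2 + (sqrt(3)/6)*B.
Answer: -1/2 + sqrt(3)/2*e2 e3
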